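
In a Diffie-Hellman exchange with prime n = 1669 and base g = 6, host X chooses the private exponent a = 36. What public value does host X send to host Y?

841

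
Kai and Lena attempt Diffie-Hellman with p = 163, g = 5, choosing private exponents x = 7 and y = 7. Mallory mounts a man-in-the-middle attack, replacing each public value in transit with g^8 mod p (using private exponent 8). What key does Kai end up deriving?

Kai receives Mallory's public value M = 5^8 mod 163 instead of the honest one.
5^1 ≡ 5 (mod 163)
5^2 = (5^1)^2 ≡ 5^2 = 25 ≡ 25 (mod 163)
5^4 = (5^2)^2 ≡ 25^2 = 625 ≡ 136 (mod 163)
5^8 = (5^4)^2 ≡ 136^2 = 18496 ≡ 77 (mod 163)
So M = 77. Kai computes K = M^7 mod 163.
77^1 ≡ 77 (mod 163)
77^2 = (77^1)^2 ≡ 77^2 = 5929 ≡ 61 (mod 163)
77^4 = (77^2)^2 ≡ 61^2 = 3721 ≡ 135 (mod 163)
77^7 = 77^4 · 77^2 · 77^1 ≡ 135 · 61 · 77 ≡ 25 (mod 163).

25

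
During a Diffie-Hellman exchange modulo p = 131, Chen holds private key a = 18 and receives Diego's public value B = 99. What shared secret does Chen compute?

39

Shared key K = 99^18 mod 131.
99^1 ≡ 99 (mod 131)
99^2 = (99^1)^2 ≡ 99^2 = 9801 ≡ 107 (mod 131)
99^4 = (99^2)^2 ≡ 107^2 = 11449 ≡ 52 (mod 131)
99^8 = (99^4)^2 ≡ 52^2 = 2704 ≡ 84 (mod 131)
99^16 = (99^8)^2 ≡ 84^2 = 7056 ≡ 113 (mod 131)
99^18 = 99^16 · 99^2 ≡ 113 · 107 ≡ 39 (mod 131).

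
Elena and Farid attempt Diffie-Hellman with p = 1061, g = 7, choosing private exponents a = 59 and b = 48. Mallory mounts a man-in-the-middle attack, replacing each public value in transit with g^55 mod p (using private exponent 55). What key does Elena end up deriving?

234

Elena receives Mallory's public value M = 7^55 mod 1061 instead of the honest one.
7^1 ≡ 7 (mod 1061)
7^2 = (7^1)^2 ≡ 7^2 = 49 ≡ 49 (mod 1061)
7^4 = (7^2)^2 ≡ 49^2 = 2401 ≡ 279 (mod 1061)
7^8 = (7^4)^2 ≡ 279^2 = 77841 ≡ 388 (mod 1061)
7^16 = (7^8)^2 ≡ 388^2 = 150544 ≡ 943 (mod 1061)
7^32 = (7^16)^2 ≡ 943^2 = 889249 ≡ 131 (mod 1061)
7^55 = 7^32 · 7^16 · 7^4 · 7^2 · 7^1 ≡ 131 · 943 · 279 · 49 · 7 ≡ 170 (mod 1061).
So M = 170. Elena computes K = M^59 mod 1061.
170^1 ≡ 170 (mod 1061)
170^2 = (170^1)^2 ≡ 170^2 = 28900 ≡ 253 (mod 1061)
170^4 = (170^2)^2 ≡ 253^2 = 64009 ≡ 349 (mod 1061)
170^8 = (170^4)^2 ≡ 349^2 = 121801 ≡ 847 (mod 1061)
170^16 = (170^8)^2 ≡ 847^2 = 717409 ≡ 173 (mod 1061)
170^32 = (170^16)^2 ≡ 173^2 = 29929 ≡ 221 (mod 1061)
170^59 = 170^32 · 170^16 · 170^8 · 170^2 · 170^1 ≡ 221 · 173 · 847 · 253 · 170 ≡ 234 (mod 1061).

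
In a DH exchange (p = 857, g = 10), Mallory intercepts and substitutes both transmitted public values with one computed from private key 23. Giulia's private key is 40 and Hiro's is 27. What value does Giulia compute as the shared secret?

Giulia receives Mallory's public value M = 10^23 mod 857 instead of the honest one.
10^1 ≡ 10 (mod 857)
10^2 = (10^1)^2 ≡ 10^2 = 100 ≡ 100 (mod 857)
10^4 = (10^2)^2 ≡ 100^2 = 10000 ≡ 573 (mod 857)
10^8 = (10^4)^2 ≡ 573^2 = 328329 ≡ 98 (mod 857)
10^16 = (10^8)^2 ≡ 98^2 = 9604 ≡ 177 (mod 857)
10^23 = 10^16 · 10^4 · 10^2 · 10^1 ≡ 177 · 573 · 100 · 10 ≡ 192 (mod 857).
So M = 192. Giulia computes K = M^40 mod 857.
192^1 ≡ 192 (mod 857)
192^2 = (192^1)^2 ≡ 192^2 = 36864 ≡ 13 (mod 857)
192^4 = (192^2)^2 ≡ 13^2 = 169 ≡ 169 (mod 857)
192^8 = (192^4)^2 ≡ 169^2 = 28561 ≡ 280 (mod 857)
192^16 = (192^8)^2 ≡ 280^2 = 78400 ≡ 413 (mod 857)
192^32 = (192^16)^2 ≡ 413^2 = 170569 ≡ 26 (mod 857)
192^40 = 192^32 · 192^8 ≡ 26 · 280 ≡ 424 (mod 857).

424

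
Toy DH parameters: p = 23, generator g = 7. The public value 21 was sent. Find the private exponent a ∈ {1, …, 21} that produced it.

3

Try successive powers of 7 modulo 23:
7^1 ≡ 7
7^2 ≡ 3
7^3 ≡ 21
Found: a = 3.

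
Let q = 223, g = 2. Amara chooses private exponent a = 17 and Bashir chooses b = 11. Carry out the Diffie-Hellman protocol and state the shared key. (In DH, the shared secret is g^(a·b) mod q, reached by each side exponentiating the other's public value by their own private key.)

4

Amara sends A = g^a mod q = 2^17 mod 223.
2^1 ≡ 2 (mod 223)
2^2 = (2^1)^2 ≡ 2^2 = 4 ≡ 4 (mod 223)
2^4 = (2^2)^2 ≡ 4^2 = 16 ≡ 16 (mod 223)
2^8 = (2^4)^2 ≡ 16^2 = 256 ≡ 33 (mod 223)
2^16 = (2^8)^2 ≡ 33^2 = 1089 ≡ 197 (mod 223)
2^17 = 2^16 · 2^1 ≡ 197 · 2 ≡ 171 (mod 223).
So A = 171. Bashir then computes K = A^b mod q = 171^11 mod 223.
171^1 ≡ 171 (mod 223)
171^2 = (171^1)^2 ≡ 171^2 = 29241 ≡ 28 (mod 223)
171^4 = (171^2)^2 ≡ 28^2 = 784 ≡ 115 (mod 223)
171^8 = (171^4)^2 ≡ 115^2 = 13225 ≡ 68 (mod 223)
171^11 = 171^8 · 171^2 · 171^1 ≡ 68 · 28 · 171 ≡ 4 (mod 223).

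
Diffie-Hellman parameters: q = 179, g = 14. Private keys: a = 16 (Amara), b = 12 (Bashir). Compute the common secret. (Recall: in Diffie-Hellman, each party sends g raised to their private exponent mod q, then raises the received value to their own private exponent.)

Amara sends A = g^a mod q = 14^16 mod 179.
14^1 ≡ 14 (mod 179)
14^2 = (14^1)^2 ≡ 14^2 = 196 ≡ 17 (mod 179)
14^4 = (14^2)^2 ≡ 17^2 = 289 ≡ 110 (mod 179)
14^8 = (14^4)^2 ≡ 110^2 = 12100 ≡ 107 (mod 179)
14^16 = (14^8)^2 ≡ 107^2 = 11449 ≡ 172 (mod 179)
So A = 172. Bashir then computes K = A^b mod q = 172^12 mod 179.
172^1 ≡ 172 (mod 179)
172^2 = (172^1)^2 ≡ 172^2 = 29584 ≡ 49 (mod 179)
172^4 = (172^2)^2 ≡ 49^2 = 2401 ≡ 74 (mod 179)
172^8 = (172^4)^2 ≡ 74^2 = 5476 ≡ 106 (mod 179)
172^12 = 172^8 · 172^4 ≡ 106 · 74 ≡ 147 (mod 179).

147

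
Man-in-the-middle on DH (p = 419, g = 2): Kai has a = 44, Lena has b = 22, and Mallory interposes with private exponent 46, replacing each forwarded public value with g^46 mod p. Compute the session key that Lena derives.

306

Lena receives Mallory's public value M = 2^46 mod 419 instead of the honest one.
2^1 ≡ 2 (mod 419)
2^2 = (2^1)^2 ≡ 2^2 = 4 ≡ 4 (mod 419)
2^4 = (2^2)^2 ≡ 4^2 = 16 ≡ 16 (mod 419)
2^8 = (2^4)^2 ≡ 16^2 = 256 ≡ 256 (mod 419)
2^16 = (2^8)^2 ≡ 256^2 = 65536 ≡ 172 (mod 419)
2^32 = (2^16)^2 ≡ 172^2 = 29584 ≡ 254 (mod 419)
2^46 = 2^32 · 2^8 · 2^4 · 2^2 ≡ 254 · 256 · 16 · 4 ≡ 28 (mod 419).
So M = 28. Lena computes K = M^22 mod 419.
28^1 ≡ 28 (mod 419)
28^2 = (28^1)^2 ≡ 28^2 = 784 ≡ 365 (mod 419)
28^4 = (28^2)^2 ≡ 365^2 = 133225 ≡ 402 (mod 419)
28^8 = (28^4)^2 ≡ 402^2 = 161604 ≡ 289 (mod 419)
28^16 = (28^8)^2 ≡ 289^2 = 83521 ≡ 140 (mod 419)
28^22 = 28^16 · 28^4 · 28^2 ≡ 140 · 402 · 365 ≡ 306 (mod 419).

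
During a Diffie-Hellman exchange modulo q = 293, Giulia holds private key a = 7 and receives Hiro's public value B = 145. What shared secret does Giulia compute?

Shared key K = 145^7 mod 293.
145^1 ≡ 145 (mod 293)
145^2 = (145^1)^2 ≡ 145^2 = 21025 ≡ 222 (mod 293)
145^4 = (145^2)^2 ≡ 222^2 = 49284 ≡ 60 (mod 293)
145^7 = 145^4 · 145^2 · 145^1 ≡ 60 · 222 · 145 ≡ 237 (mod 293).

237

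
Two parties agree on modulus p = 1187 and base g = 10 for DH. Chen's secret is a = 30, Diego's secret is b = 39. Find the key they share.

Chen sends A = g^a mod p = 10^30 mod 1187.
10^1 ≡ 10 (mod 1187)
10^2 = (10^1)^2 ≡ 10^2 = 100 ≡ 100 (mod 1187)
10^4 = (10^2)^2 ≡ 100^2 = 10000 ≡ 504 (mod 1187)
10^8 = (10^4)^2 ≡ 504^2 = 254016 ≡ 1185 (mod 1187)
10^16 = (10^8)^2 ≡ 1185^2 = 1404225 ≡ 4 (mod 1187)
10^30 = 10^16 · 10^8 · 10^4 · 10^2 ≡ 4 · 1185 · 504 · 100 ≡ 380 (mod 1187).
So A = 380. Diego then computes K = A^b mod p = 380^39 mod 1187.
380^1 ≡ 380 (mod 1187)
380^2 = (380^1)^2 ≡ 380^2 = 144400 ≡ 773 (mod 1187)
380^4 = (380^2)^2 ≡ 773^2 = 597529 ≡ 468 (mod 1187)
380^8 = (380^4)^2 ≡ 468^2 = 219024 ≡ 616 (mod 1187)
380^16 = (380^8)^2 ≡ 616^2 = 379456 ≡ 803 (mod 1187)
380^32 = (380^16)^2 ≡ 803^2 = 644809 ≡ 268 (mod 1187)
380^39 = 380^32 · 380^4 · 380^2 · 380^1 ≡ 268 · 468 · 773 · 380 ≡ 297 (mod 1187).

297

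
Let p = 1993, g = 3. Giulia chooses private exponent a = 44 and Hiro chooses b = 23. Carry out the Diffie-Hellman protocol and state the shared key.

1907

Hiro sends B = g^b mod p = 3^23 mod 1993.
3^1 ≡ 3 (mod 1993)
3^2 = (3^1)^2 ≡ 3^2 = 9 ≡ 9 (mod 1993)
3^4 = (3^2)^2 ≡ 9^2 = 81 ≡ 81 (mod 1993)
3^8 = (3^4)^2 ≡ 81^2 = 6561 ≡ 582 (mod 1993)
3^16 = (3^8)^2 ≡ 582^2 = 338724 ≡ 1907 (mod 1993)
3^23 = 3^16 · 3^4 · 3^2 · 3^1 ≡ 1907 · 81 · 9 · 3 ≡ 1253 (mod 1993).
So B = 1253. Giulia then computes K = B^a mod p = 1253^44 mod 1993.
1253^1 ≡ 1253 (mod 1993)
1253^2 = (1253^1)^2 ≡ 1253^2 = 1570009 ≡ 1518 (mod 1993)
1253^4 = (1253^2)^2 ≡ 1518^2 = 2304324 ≡ 416 (mod 1993)
1253^8 = (1253^4)^2 ≡ 416^2 = 173056 ≡ 1658 (mod 1993)
1253^16 = (1253^8)^2 ≡ 1658^2 = 2748964 ≡ 617 (mod 1993)
1253^32 = (1253^16)^2 ≡ 617^2 = 380689 ≡ 26 (mod 1993)
1253^44 = 1253^32 · 1253^8 · 1253^4 ≡ 26 · 1658 · 416 ≡ 1907 (mod 1993).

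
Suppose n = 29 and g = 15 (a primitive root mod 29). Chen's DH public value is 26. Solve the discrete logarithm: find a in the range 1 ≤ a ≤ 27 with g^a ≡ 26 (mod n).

9

Try successive powers of 15 modulo 29:
15^1 ≡ 15
15^2 ≡ 22
15^3 ≡ 11
15^4 ≡ 20
15^5 ≡ 10
15^6 ≡ 5
15^7 ≡ 17
15^8 ≡ 23
15^9 ≡ 26
Found: a = 9.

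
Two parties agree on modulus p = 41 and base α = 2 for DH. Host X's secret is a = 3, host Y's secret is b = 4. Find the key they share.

37

Host Y sends B = α^b mod p = 2^4 mod 41.
2^1 ≡ 2 (mod 41)
2^2 = (2^1)^2 ≡ 2^2 = 4 ≡ 4 (mod 41)
2^4 = (2^2)^2 ≡ 4^2 = 16 ≡ 16 (mod 41)
So B = 16. Host X then computes K = B^a mod p = 16^3 mod 41.
16^1 ≡ 16 (mod 41)
16^2 = (16^1)^2 ≡ 16^2 = 256 ≡ 10 (mod 41)
16^3 = 16^2 · 16^1 ≡ 10 · 16 ≡ 37 (mod 41).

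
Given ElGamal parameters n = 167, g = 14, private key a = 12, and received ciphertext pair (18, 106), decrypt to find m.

110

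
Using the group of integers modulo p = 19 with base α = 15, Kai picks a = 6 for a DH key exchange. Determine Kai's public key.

11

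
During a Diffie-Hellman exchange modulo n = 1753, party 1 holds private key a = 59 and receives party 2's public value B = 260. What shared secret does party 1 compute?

1310

Shared key K = 260^59 mod 1753.
260^1 ≡ 260 (mod 1753)
260^2 = (260^1)^2 ≡ 260^2 = 67600 ≡ 986 (mod 1753)
260^4 = (260^2)^2 ≡ 986^2 = 972196 ≡ 1034 (mod 1753)
260^8 = (260^4)^2 ≡ 1034^2 = 1069156 ≡ 1579 (mod 1753)
260^16 = (260^8)^2 ≡ 1579^2 = 2493241 ≡ 475 (mod 1753)
260^32 = (260^16)^2 ≡ 475^2 = 225625 ≡ 1241 (mod 1753)
260^59 = 260^32 · 260^16 · 260^8 · 260^2 · 260^1 ≡ 1241 · 475 · 1579 · 986 · 260 ≡ 1310 (mod 1753).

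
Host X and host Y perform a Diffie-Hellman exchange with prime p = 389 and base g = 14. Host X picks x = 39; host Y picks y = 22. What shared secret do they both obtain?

Host Y sends B = g^y mod p = 14^22 mod 389.
14^1 ≡ 14 (mod 389)
14^2 = (14^1)^2 ≡ 14^2 = 196 ≡ 196 (mod 389)
14^4 = (14^2)^2 ≡ 196^2 = 38416 ≡ 294 (mod 389)
14^8 = (14^4)^2 ≡ 294^2 = 86436 ≡ 78 (mod 389)
14^16 = (14^8)^2 ≡ 78^2 = 6084 ≡ 249 (mod 389)
14^22 = 14^16 · 14^4 · 14^2 ≡ 249 · 294 · 196 ≡ 111 (mod 389).
So B = 111. Host X then computes K = B^x mod p = 111^39 mod 389.
111^1 ≡ 111 (mod 389)
111^2 = (111^1)^2 ≡ 111^2 = 12321 ≡ 262 (mod 389)
111^4 = (111^2)^2 ≡ 262^2 = 68644 ≡ 180 (mod 389)
111^8 = (111^4)^2 ≡ 180^2 = 32400 ≡ 113 (mod 389)
111^16 = (111^8)^2 ≡ 113^2 = 12769 ≡ 321 (mod 389)
111^32 = (111^16)^2 ≡ 321^2 = 103041 ≡ 345 (mod 389)
111^39 = 111^32 · 111^4 · 111^2 · 111^1 ≡ 345 · 180 · 262 · 111 ≡ 183 (mod 389).

183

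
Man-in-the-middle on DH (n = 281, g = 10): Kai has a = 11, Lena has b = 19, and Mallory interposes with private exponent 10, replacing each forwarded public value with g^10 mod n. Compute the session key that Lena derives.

32

Lena receives Mallory's public value M = 10^10 mod 281 instead of the honest one.
10^1 ≡ 10 (mod 281)
10^2 = (10^1)^2 ≡ 10^2 = 100 ≡ 100 (mod 281)
10^4 = (10^2)^2 ≡ 100^2 = 10000 ≡ 165 (mod 281)
10^8 = (10^4)^2 ≡ 165^2 = 27225 ≡ 249 (mod 281)
10^10 = 10^8 · 10^2 ≡ 249 · 100 ≡ 172 (mod 281).
So M = 172. Lena computes K = M^19 mod 281.
172^1 ≡ 172 (mod 281)
172^2 = (172^1)^2 ≡ 172^2 = 29584 ≡ 79 (mod 281)
172^4 = (172^2)^2 ≡ 79^2 = 6241 ≡ 59 (mod 281)
172^8 = (172^4)^2 ≡ 59^2 = 3481 ≡ 109 (mod 281)
172^16 = (172^8)^2 ≡ 109^2 = 11881 ≡ 79 (mod 281)
172^19 = 172^16 · 172^2 · 172^1 ≡ 79 · 79 · 172 ≡ 32 (mod 281).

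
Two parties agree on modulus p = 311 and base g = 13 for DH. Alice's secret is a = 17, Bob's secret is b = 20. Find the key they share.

24

Alice sends A = g^a mod p = 13^17 mod 311.
13^1 ≡ 13 (mod 311)
13^2 = (13^1)^2 ≡ 13^2 = 169 ≡ 169 (mod 311)
13^4 = (13^2)^2 ≡ 169^2 = 28561 ≡ 260 (mod 311)
13^8 = (13^4)^2 ≡ 260^2 = 67600 ≡ 113 (mod 311)
13^16 = (13^8)^2 ≡ 113^2 = 12769 ≡ 18 (mod 311)
13^17 = 13^16 · 13^1 ≡ 18 · 13 ≡ 234 (mod 311).
So A = 234. Bob then computes K = A^b mod p = 234^20 mod 311.
234^1 ≡ 234 (mod 311)
234^2 = (234^1)^2 ≡ 234^2 = 54756 ≡ 20 (mod 311)
234^4 = (234^2)^2 ≡ 20^2 = 400 ≡ 89 (mod 311)
234^8 = (234^4)^2 ≡ 89^2 = 7921 ≡ 146 (mod 311)
234^16 = (234^8)^2 ≡ 146^2 = 21316 ≡ 168 (mod 311)
234^20 = 234^16 · 234^4 ≡ 168 · 89 ≡ 24 (mod 311).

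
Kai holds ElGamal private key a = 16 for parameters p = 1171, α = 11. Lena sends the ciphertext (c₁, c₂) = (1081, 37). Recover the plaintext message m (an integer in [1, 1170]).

450

Shared mask s = c₁^a mod p = 1081^16 mod 1171.
1081^1 ≡ 1081 (mod 1171)
1081^2 = (1081^1)^2 ≡ 1081^2 = 1168561 ≡ 1074 (mod 1171)
1081^4 = (1081^2)^2 ≡ 1074^2 = 1153476 ≡ 41 (mod 1171)
1081^8 = (1081^4)^2 ≡ 41^2 = 1681 ≡ 510 (mod 1171)
1081^16 = (1081^8)^2 ≡ 510^2 = 260100 ≡ 138 (mod 1171)
So s = 138; s⁻¹ ≡ 297 (mod 1171).
m = c₂ · s⁻¹ mod 1171 = 37 · 297 mod 1171 = 450.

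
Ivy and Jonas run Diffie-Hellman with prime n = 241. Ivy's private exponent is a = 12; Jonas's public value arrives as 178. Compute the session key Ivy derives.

Shared key K = 178^12 mod 241.
178^1 ≡ 178 (mod 241)
178^2 = (178^1)^2 ≡ 178^2 = 31684 ≡ 113 (mod 241)
178^4 = (178^2)^2 ≡ 113^2 = 12769 ≡ 237 (mod 241)
178^8 = (178^4)^2 ≡ 237^2 = 56169 ≡ 16 (mod 241)
178^12 = 178^8 · 178^4 ≡ 16 · 237 ≡ 177 (mod 241).

177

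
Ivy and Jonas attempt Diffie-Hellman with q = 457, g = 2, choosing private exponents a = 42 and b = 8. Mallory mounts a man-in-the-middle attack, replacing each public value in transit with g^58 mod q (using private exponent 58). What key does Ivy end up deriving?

16

Ivy receives Mallory's public value M = 2^58 mod 457 instead of the honest one.
2^1 ≡ 2 (mod 457)
2^2 = (2^1)^2 ≡ 2^2 = 4 ≡ 4 (mod 457)
2^4 = (2^2)^2 ≡ 4^2 = 16 ≡ 16 (mod 457)
2^8 = (2^4)^2 ≡ 16^2 = 256 ≡ 256 (mod 457)
2^16 = (2^8)^2 ≡ 256^2 = 65536 ≡ 185 (mod 457)
2^32 = (2^16)^2 ≡ 185^2 = 34225 ≡ 407 (mod 457)
2^58 = 2^32 · 2^16 · 2^8 · 2^2 ≡ 407 · 185 · 256 · 4 ≡ 239 (mod 457).
So M = 239. Ivy computes K = M^42 mod 457.
239^1 ≡ 239 (mod 457)
239^2 = (239^1)^2 ≡ 239^2 = 57121 ≡ 453 (mod 457)
239^4 = (239^2)^2 ≡ 453^2 = 205209 ≡ 16 (mod 457)
239^8 = (239^4)^2 ≡ 16^2 = 256 ≡ 256 (mod 457)
239^16 = (239^8)^2 ≡ 256^2 = 65536 ≡ 185 (mod 457)
239^32 = (239^16)^2 ≡ 185^2 = 34225 ≡ 407 (mod 457)
239^42 = 239^32 · 239^8 · 239^2 ≡ 407 · 256 · 453 ≡ 16 (mod 457).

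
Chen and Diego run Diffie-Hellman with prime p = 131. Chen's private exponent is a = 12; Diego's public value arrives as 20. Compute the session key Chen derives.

11

Shared key K = 20^12 mod 131.
20^1 ≡ 20 (mod 131)
20^2 = (20^1)^2 ≡ 20^2 = 400 ≡ 7 (mod 131)
20^4 = (20^2)^2 ≡ 7^2 = 49 ≡ 49 (mod 131)
20^8 = (20^4)^2 ≡ 49^2 = 2401 ≡ 43 (mod 131)
20^12 = 20^8 · 20^4 ≡ 43 · 49 ≡ 11 (mod 131).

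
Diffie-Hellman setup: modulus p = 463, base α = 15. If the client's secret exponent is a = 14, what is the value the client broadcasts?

134

Public value = 15^14 mod 463.
15^1 ≡ 15 (mod 463)
15^2 = (15^1)^2 ≡ 15^2 = 225 ≡ 225 (mod 463)
15^4 = (15^2)^2 ≡ 225^2 = 50625 ≡ 158 (mod 463)
15^8 = (15^4)^2 ≡ 158^2 = 24964 ≡ 425 (mod 463)
15^14 = 15^8 · 15^4 · 15^2 ≡ 425 · 158 · 225 ≡ 134 (mod 463).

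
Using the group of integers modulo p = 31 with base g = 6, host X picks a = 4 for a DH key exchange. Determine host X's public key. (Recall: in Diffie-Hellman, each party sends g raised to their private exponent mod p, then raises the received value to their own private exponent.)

25

Public value = 6^4 mod 31.
6^1 ≡ 6 (mod 31)
6^2 = (6^1)^2 ≡ 6^2 = 36 ≡ 5 (mod 31)
6^4 = (6^2)^2 ≡ 5^2 = 25 ≡ 25 (mod 31)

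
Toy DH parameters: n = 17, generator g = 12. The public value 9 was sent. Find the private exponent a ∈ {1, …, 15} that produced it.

Try successive powers of 12 modulo 17:
12^1 ≡ 12
12^2 ≡ 8
12^3 ≡ 11
12^4 ≡ 13
12^5 ≡ 3
12^6 ≡ 2
12^7 ≡ 7
12^8 ≡ 16
12^9 ≡ 5
12^10 ≡ 9
Found: a = 10.

10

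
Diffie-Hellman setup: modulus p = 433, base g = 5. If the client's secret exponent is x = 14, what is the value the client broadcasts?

18

Public value = 5^14 mod 433.
5^1 ≡ 5 (mod 433)
5^2 = (5^1)^2 ≡ 5^2 = 25 ≡ 25 (mod 433)
5^4 = (5^2)^2 ≡ 25^2 = 625 ≡ 192 (mod 433)
5^8 = (5^4)^2 ≡ 192^2 = 36864 ≡ 59 (mod 433)
5^14 = 5^8 · 5^4 · 5^2 ≡ 59 · 192 · 25 ≡ 18 (mod 433).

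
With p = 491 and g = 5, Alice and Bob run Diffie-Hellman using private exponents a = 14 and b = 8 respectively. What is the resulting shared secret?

213

Alice sends A = g^a mod p = 5^14 mod 491.
5^1 ≡ 5 (mod 491)
5^2 = (5^1)^2 ≡ 5^2 = 25 ≡ 25 (mod 491)
5^4 = (5^2)^2 ≡ 25^2 = 625 ≡ 134 (mod 491)
5^8 = (5^4)^2 ≡ 134^2 = 17956 ≡ 280 (mod 491)
5^14 = 5^8 · 5^4 · 5^2 ≡ 280 · 134 · 25 ≡ 190 (mod 491).
So A = 190. Bob then computes K = A^b mod p = 190^8 mod 491.
190^1 ≡ 190 (mod 491)
190^2 = (190^1)^2 ≡ 190^2 = 36100 ≡ 257 (mod 491)
190^4 = (190^2)^2 ≡ 257^2 = 66049 ≡ 255 (mod 491)
190^8 = (190^4)^2 ≡ 255^2 = 65025 ≡ 213 (mod 491)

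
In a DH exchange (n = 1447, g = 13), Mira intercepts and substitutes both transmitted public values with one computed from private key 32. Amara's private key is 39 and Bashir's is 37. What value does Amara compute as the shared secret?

851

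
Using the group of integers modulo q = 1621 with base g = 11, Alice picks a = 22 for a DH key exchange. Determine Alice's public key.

1116

Public value = 11^{22} \pmod{1621}.
11^1 ≡ 11 (mod 1621)
11^2 = (11^1)^2 ≡ 11^2 = 121 ≡ 121 (mod 1621)
11^4 = (11^2)^2 ≡ 121^2 = 14641 ≡ 52 (mod 1621)
11^8 = (11^4)^2 ≡ 52^2 = 2704 ≡ 1083 (mod 1621)
11^16 = (11^8)^2 ≡ 1083^2 = 1172889 ≡ 906 (mod 1621)
11^22 = 11^16 · 11^4 · 11^2 ≡ 906 · 52 · 121 ≡ 1116 (mod 1621).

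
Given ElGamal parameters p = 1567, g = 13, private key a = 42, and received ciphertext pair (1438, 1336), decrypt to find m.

Shared mask s = c₁^a mod p = 1438^42 mod 1567.
1438^1 ≡ 1438 (mod 1567)
1438^2 = (1438^1)^2 ≡ 1438^2 = 2067844 ≡ 971 (mod 1567)
1438^4 = (1438^2)^2 ≡ 971^2 = 942841 ≡ 1074 (mod 1567)
1438^8 = (1438^4)^2 ≡ 1074^2 = 1153476 ≡ 164 (mod 1567)
1438^16 = (1438^8)^2 ≡ 164^2 = 26896 ≡ 257 (mod 1567)
1438^32 = (1438^16)^2 ≡ 257^2 = 66049 ≡ 235 (mod 1567)
1438^42 = 1438^32 · 1438^8 · 1438^2 ≡ 235 · 164 · 971 ≡ 813 (mod 1567).
So s = 813; s⁻¹ ≡ 1328 (mod 1567).
m = c₂ · s⁻¹ mod 1567 = 1336 · 1328 mod 1567 = 364.

364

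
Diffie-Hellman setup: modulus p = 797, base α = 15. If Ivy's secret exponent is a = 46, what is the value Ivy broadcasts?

185

Public value = 15^46 mod 797.
15^1 ≡ 15 (mod 797)
15^2 = (15^1)^2 ≡ 15^2 = 225 ≡ 225 (mod 797)
15^4 = (15^2)^2 ≡ 225^2 = 50625 ≡ 414 (mod 797)
15^8 = (15^4)^2 ≡ 414^2 = 171396 ≡ 41 (mod 797)
15^16 = (15^8)^2 ≡ 41^2 = 1681 ≡ 87 (mod 797)
15^32 = (15^16)^2 ≡ 87^2 = 7569 ≡ 396 (mod 797)
15^46 = 15^32 · 15^8 · 15^4 · 15^2 ≡ 396 · 41 · 414 · 225 ≡ 185 (mod 797).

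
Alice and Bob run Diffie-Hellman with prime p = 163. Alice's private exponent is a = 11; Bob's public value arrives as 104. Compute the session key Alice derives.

58

Shared key K = 104^11 mod 163.
104^1 ≡ 104 (mod 163)
104^2 = (104^1)^2 ≡ 104^2 = 10816 ≡ 58 (mod 163)
104^4 = (104^2)^2 ≡ 58^2 = 3364 ≡ 104 (mod 163)
104^8 = (104^4)^2 ≡ 104^2 = 10816 ≡ 58 (mod 163)
104^11 = 104^8 · 104^2 · 104^1 ≡ 58 · 58 · 104 ≡ 58 (mod 163).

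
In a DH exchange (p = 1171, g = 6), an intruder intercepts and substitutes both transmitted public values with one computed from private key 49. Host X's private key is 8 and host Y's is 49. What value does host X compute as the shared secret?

36

Host X receives an intruder's public value M = 6^49 mod 1171 instead of the honest one.
6^1 ≡ 6 (mod 1171)
6^2 = (6^1)^2 ≡ 6^2 = 36 ≡ 36 (mod 1171)
6^4 = (6^2)^2 ≡ 36^2 = 1296 ≡ 125 (mod 1171)
6^8 = (6^4)^2 ≡ 125^2 = 15625 ≡ 402 (mod 1171)
6^16 = (6^8)^2 ≡ 402^2 = 161604 ≡ 6 (mod 1171)
6^32 = (6^16)^2 ≡ 6^2 = 36 ≡ 36 (mod 1171)
6^49 = 6^32 · 6^16 · 6^1 ≡ 36 · 6 · 6 ≡ 125 (mod 1171).
So M = 125. Host X computes K = M^8 mod 1171.
125^1 ≡ 125 (mod 1171)
125^2 = (125^1)^2 ≡ 125^2 = 15625 ≡ 402 (mod 1171)
125^4 = (125^2)^2 ≡ 402^2 = 161604 ≡ 6 (mod 1171)
125^8 = (125^4)^2 ≡ 6^2 = 36 ≡ 36 (mod 1171)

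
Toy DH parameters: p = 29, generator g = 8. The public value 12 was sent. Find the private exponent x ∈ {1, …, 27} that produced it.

21

Try successive powers of 8 modulo 29:
8^1 ≡ 8
8^2 ≡ 6
8^3 ≡ 19
8^4 ≡ 7
8^5 ≡ 27
8^6 ≡ 13
8^7 ≡ 17
8^8 ≡ 20
8^9 ≡ 15
8^10 ≡ 4
8^11 ≡ 3
8^12 ≡ 24
8^13 ≡ 18
8^14 ≡ 28
8^15 ≡ 21
8^16 ≡ 23
8^17 ≡ 10
8^18 ≡ 22
8^19 ≡ 2
8^20 ≡ 16
8^21 ≡ 12
Found: x = 21.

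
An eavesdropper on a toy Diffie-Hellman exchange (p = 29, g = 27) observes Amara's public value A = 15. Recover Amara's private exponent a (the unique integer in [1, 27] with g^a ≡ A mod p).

Try successive powers of 27 modulo 29:
27^1 ≡ 27
27^2 ≡ 4
27^3 ≡ 21
27^4 ≡ 16
27^5 ≡ 26
27^6 ≡ 6
27^7 ≡ 17
27^8 ≡ 24
27^9 ≡ 10
27^10 ≡ 9
27^11 ≡ 11
27^12 ≡ 7
27^13 ≡ 15
Found: a = 13.

13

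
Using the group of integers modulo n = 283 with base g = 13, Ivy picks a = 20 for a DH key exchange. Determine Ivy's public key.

81

Public value = 13^20 (mod 283).
13^1 ≡ 13 (mod 283)
13^2 = (13^1)^2 ≡ 13^2 = 169 ≡ 169 (mod 283)
13^4 = (13^2)^2 ≡ 169^2 = 28561 ≡ 261 (mod 283)
13^8 = (13^4)^2 ≡ 261^2 = 68121 ≡ 201 (mod 283)
13^16 = (13^8)^2 ≡ 201^2 = 40401 ≡ 215 (mod 283)
13^20 = 13^16 · 13^4 ≡ 215 · 261 ≡ 81 (mod 283).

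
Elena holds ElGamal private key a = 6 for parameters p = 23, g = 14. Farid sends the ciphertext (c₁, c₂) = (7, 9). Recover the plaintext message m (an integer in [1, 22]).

8

Shared mask s = c₁^a mod p = 7^6 mod 23.
7^1 ≡ 7 (mod 23)
7^2 = (7^1)^2 ≡ 7^2 = 49 ≡ 3 (mod 23)
7^4 = (7^2)^2 ≡ 3^2 = 9 ≡ 9 (mod 23)
7^6 = 7^4 · 7^2 ≡ 9 · 3 ≡ 4 (mod 23).
So s = 4; s⁻¹ ≡ 6 (mod 23).
m = c₂ · s⁻¹ mod 23 = 9 · 6 mod 23 = 8.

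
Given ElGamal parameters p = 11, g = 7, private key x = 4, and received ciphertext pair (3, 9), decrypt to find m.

Shared mask s = c₁^x mod p = 3^4 mod 11.
3^1 ≡ 3 (mod 11)
3^2 = (3^1)^2 ≡ 3^2 = 9 ≡ 9 (mod 11)
3^4 = (3^2)^2 ≡ 9^2 = 81 ≡ 4 (mod 11)
So s = 4; s⁻¹ ≡ 3 (mod 11).
m = c₂ · s⁻¹ mod 11 = 9 · 3 mod 11 = 5.

5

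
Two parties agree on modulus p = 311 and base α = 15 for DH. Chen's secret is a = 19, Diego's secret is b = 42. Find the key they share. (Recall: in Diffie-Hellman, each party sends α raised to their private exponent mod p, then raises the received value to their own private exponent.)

91

Diego sends B = α^b mod p = 15^42 mod 311.
15^1 ≡ 15 (mod 311)
15^2 = (15^1)^2 ≡ 15^2 = 225 ≡ 225 (mod 311)
15^4 = (15^2)^2 ≡ 225^2 = 50625 ≡ 243 (mod 311)
15^8 = (15^4)^2 ≡ 243^2 = 59049 ≡ 270 (mod 311)
15^16 = (15^8)^2 ≡ 270^2 = 72900 ≡ 126 (mod 311)
15^32 = (15^16)^2 ≡ 126^2 = 15876 ≡ 15 (mod 311)
15^42 = 15^32 · 15^8 · 15^2 ≡ 15 · 270 · 225 ≡ 20 (mod 311).
So B = 20. Chen then computes K = B^a mod p = 20^19 mod 311.
20^1 ≡ 20 (mod 311)
20^2 = (20^1)^2 ≡ 20^2 = 400 ≡ 89 (mod 311)
20^4 = (20^2)^2 ≡ 89^2 = 7921 ≡ 146 (mod 311)
20^8 = (20^4)^2 ≡ 146^2 = 21316 ≡ 168 (mod 311)
20^16 = (20^8)^2 ≡ 168^2 = 28224 ≡ 234 (mod 311)
20^19 = 20^16 · 20^2 · 20^1 ≡ 234 · 89 · 20 ≡ 91 (mod 311).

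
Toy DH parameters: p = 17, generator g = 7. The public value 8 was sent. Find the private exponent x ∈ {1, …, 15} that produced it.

14

Try successive powers of 7 modulo 17:
7^1 ≡ 7
7^2 ≡ 15
7^3 ≡ 3
7^4 ≡ 4
7^5 ≡ 11
7^6 ≡ 9
7^7 ≡ 12
7^8 ≡ 16
7^9 ≡ 10
7^10 ≡ 2
7^11 ≡ 14
7^12 ≡ 13
7^13 ≡ 6
7^14 ≡ 8
Found: x = 14.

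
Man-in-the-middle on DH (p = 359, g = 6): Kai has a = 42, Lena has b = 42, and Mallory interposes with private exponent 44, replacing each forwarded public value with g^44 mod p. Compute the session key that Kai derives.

Kai receives Mallory's public value M = 6^44 mod 359 instead of the honest one.
6^1 ≡ 6 (mod 359)
6^2 = (6^1)^2 ≡ 6^2 = 36 ≡ 36 (mod 359)
6^4 = (6^2)^2 ≡ 36^2 = 1296 ≡ 219 (mod 359)
6^8 = (6^4)^2 ≡ 219^2 = 47961 ≡ 214 (mod 359)
6^16 = (6^8)^2 ≡ 214^2 = 45796 ≡ 203 (mod 359)
6^32 = (6^16)^2 ≡ 203^2 = 41209 ≡ 283 (mod 359)
6^44 = 6^32 · 6^8 · 6^4 ≡ 283 · 214 · 219 ≡ 182 (mod 359).
So M = 182. Kai computes K = M^42 mod 359.
182^1 ≡ 182 (mod 359)
182^2 = (182^1)^2 ≡ 182^2 = 33124 ≡ 96 (mod 359)
182^4 = (182^2)^2 ≡ 96^2 = 9216 ≡ 241 (mod 359)
182^8 = (182^4)^2 ≡ 241^2 = 58081 ≡ 282 (mod 359)
182^16 = (182^8)^2 ≡ 282^2 = 79524 ≡ 185 (mod 359)
182^32 = (182^16)^2 ≡ 185^2 = 34225 ≡ 120 (mod 359)
182^42 = 182^32 · 182^8 · 182^2 ≡ 120 · 282 · 96 ≡ 49 (mod 359).

49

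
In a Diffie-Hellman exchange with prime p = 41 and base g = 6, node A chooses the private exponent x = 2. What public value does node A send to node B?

Public value = 6^2 mod 41.
6^1 ≡ 6 (mod 41)
6^2 = (6^1)^2 ≡ 6^2 = 36 ≡ 36 (mod 41)

36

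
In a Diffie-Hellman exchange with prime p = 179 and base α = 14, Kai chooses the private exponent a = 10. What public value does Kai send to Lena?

29

Public value = 14^10 (mod 179).
14^1 ≡ 14 (mod 179)
14^2 = (14^1)^2 ≡ 14^2 = 196 ≡ 17 (mod 179)
14^4 = (14^2)^2 ≡ 17^2 = 289 ≡ 110 (mod 179)
14^8 = (14^4)^2 ≡ 110^2 = 12100 ≡ 107 (mod 179)
14^10 = 14^8 · 14^2 ≡ 107 · 17 ≡ 29 (mod 179).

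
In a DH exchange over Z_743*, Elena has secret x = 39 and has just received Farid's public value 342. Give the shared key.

Shared key K = 342^39 mod 743.
342^1 ≡ 342 (mod 743)
342^2 = (342^1)^2 ≡ 342^2 = 116964 ≡ 313 (mod 743)
342^4 = (342^2)^2 ≡ 313^2 = 97969 ≡ 636 (mod 743)
342^8 = (342^4)^2 ≡ 636^2 = 404496 ≡ 304 (mod 743)
342^16 = (342^8)^2 ≡ 304^2 = 92416 ≡ 284 (mod 743)
342^32 = (342^16)^2 ≡ 284^2 = 80656 ≡ 412 (mod 743)
342^39 = 342^32 · 342^4 · 342^2 · 342^1 ≡ 412 · 636 · 313 · 342 ≡ 36 (mod 743).

36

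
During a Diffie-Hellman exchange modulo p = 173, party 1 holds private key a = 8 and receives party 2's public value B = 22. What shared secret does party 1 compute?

23

Shared key K = 22^8 mod 173.
22^1 ≡ 22 (mod 173)
22^2 = (22^1)^2 ≡ 22^2 = 484 ≡ 138 (mod 173)
22^4 = (22^2)^2 ≡ 138^2 = 19044 ≡ 14 (mod 173)
22^8 = (22^4)^2 ≡ 14^2 = 196 ≡ 23 (mod 173)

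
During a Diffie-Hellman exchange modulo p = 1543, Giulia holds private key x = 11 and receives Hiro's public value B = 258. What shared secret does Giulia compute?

Shared key K = 258^11 mod 1543.
258^1 ≡ 258 (mod 1543)
258^2 = (258^1)^2 ≡ 258^2 = 66564 ≡ 215 (mod 1543)
258^4 = (258^2)^2 ≡ 215^2 = 46225 ≡ 1478 (mod 1543)
258^8 = (258^4)^2 ≡ 1478^2 = 2184484 ≡ 1139 (mod 1543)
258^11 = 258^8 · 258^2 · 258^1 ≡ 1139 · 215 · 258 ≡ 652 (mod 1543).

652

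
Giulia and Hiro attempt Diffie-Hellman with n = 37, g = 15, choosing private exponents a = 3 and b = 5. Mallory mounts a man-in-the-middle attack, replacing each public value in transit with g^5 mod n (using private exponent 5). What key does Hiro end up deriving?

2

Hiro receives Mallory's public value M = 15^5 mod 37 instead of the honest one.
15^1 ≡ 15 (mod 37)
15^2 = (15^1)^2 ≡ 15^2 = 225 ≡ 3 (mod 37)
15^4 = (15^2)^2 ≡ 3^2 = 9 ≡ 9 (mod 37)
15^5 = 15^4 · 15^1 ≡ 9 · 15 ≡ 24 (mod 37).
So M = 24. Hiro computes K = M^5 mod 37.
24^1 ≡ 24 (mod 37)
24^2 = (24^1)^2 ≡ 24^2 = 576 ≡ 21 (mod 37)
24^4 = (24^2)^2 ≡ 21^2 = 441 ≡ 34 (mod 37)
24^5 = 24^4 · 24^1 ≡ 34 · 24 ≡ 2 (mod 37).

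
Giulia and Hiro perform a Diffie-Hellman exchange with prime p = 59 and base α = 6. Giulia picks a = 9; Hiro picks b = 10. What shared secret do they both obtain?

20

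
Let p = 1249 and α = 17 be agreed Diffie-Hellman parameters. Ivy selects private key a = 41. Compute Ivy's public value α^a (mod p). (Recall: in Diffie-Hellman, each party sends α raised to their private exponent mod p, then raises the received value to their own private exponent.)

960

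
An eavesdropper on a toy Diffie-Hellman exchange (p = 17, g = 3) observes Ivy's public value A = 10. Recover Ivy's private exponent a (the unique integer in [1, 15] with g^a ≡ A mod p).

Try successive powers of 3 modulo 17:
3^1 ≡ 3
3^2 ≡ 9
3^3 ≡ 10
Found: a = 3.

3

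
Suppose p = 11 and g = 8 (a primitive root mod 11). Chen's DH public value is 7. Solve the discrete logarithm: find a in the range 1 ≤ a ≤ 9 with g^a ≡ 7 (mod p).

9

Try successive powers of 8 modulo 11:
8^1 ≡ 8
8^2 ≡ 9
8^3 ≡ 6
8^4 ≡ 4
8^5 ≡ 10
8^6 ≡ 3
8^7 ≡ 2
8^8 ≡ 5
8^9 ≡ 7
Found: a = 9.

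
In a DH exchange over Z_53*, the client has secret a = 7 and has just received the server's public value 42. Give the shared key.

28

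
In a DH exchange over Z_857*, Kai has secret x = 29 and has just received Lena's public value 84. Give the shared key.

Shared key K = 84^29 mod 857.
84^1 ≡ 84 (mod 857)
84^2 = (84^1)^2 ≡ 84^2 = 7056 ≡ 200 (mod 857)
84^4 = (84^2)^2 ≡ 200^2 = 40000 ≡ 578 (mod 857)
84^8 = (84^4)^2 ≡ 578^2 = 334084 ≡ 711 (mod 857)
84^16 = (84^8)^2 ≡ 711^2 = 505521 ≡ 748 (mod 857)
84^29 = 84^16 · 84^8 · 84^4 · 84^1 ≡ 748 · 711 · 578 · 84 ≡ 754 (mod 857).

754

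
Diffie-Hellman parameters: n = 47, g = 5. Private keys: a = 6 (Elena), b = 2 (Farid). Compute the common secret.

18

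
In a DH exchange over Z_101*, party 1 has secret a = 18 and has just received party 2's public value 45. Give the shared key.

88

Shared key K = 45^18 mod 101.
45^1 ≡ 45 (mod 101)
45^2 = (45^1)^2 ≡ 45^2 = 2025 ≡ 5 (mod 101)
45^4 = (45^2)^2 ≡ 5^2 = 25 ≡ 25 (mod 101)
45^8 = (45^4)^2 ≡ 25^2 = 625 ≡ 19 (mod 101)
45^16 = (45^8)^2 ≡ 19^2 = 361 ≡ 58 (mod 101)
45^18 = 45^16 · 45^2 ≡ 58 · 5 ≡ 88 (mod 101).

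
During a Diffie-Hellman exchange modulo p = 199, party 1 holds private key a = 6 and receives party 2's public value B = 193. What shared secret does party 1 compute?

Shared key K = 193^6 mod 199.
193^1 ≡ 193 (mod 199)
193^2 = (193^1)^2 ≡ 193^2 = 37249 ≡ 36 (mod 199)
193^4 = (193^2)^2 ≡ 36^2 = 1296 ≡ 102 (mod 199)
193^6 = 193^4 · 193^2 ≡ 102 · 36 ≡ 90 (mod 199).

90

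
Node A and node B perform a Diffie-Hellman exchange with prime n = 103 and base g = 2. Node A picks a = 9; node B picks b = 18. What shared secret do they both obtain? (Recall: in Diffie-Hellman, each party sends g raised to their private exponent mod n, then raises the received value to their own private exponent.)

Node A sends A = g^a mod n = 2^9 mod 103.
2^1 ≡ 2 (mod 103)
2^2 = (2^1)^2 ≡ 2^2 = 4 ≡ 4 (mod 103)
2^4 = (2^2)^2 ≡ 4^2 = 16 ≡ 16 (mod 103)
2^8 = (2^4)^2 ≡ 16^2 = 256 ≡ 50 (mod 103)
2^9 = 2^8 · 2^1 ≡ 50 · 2 ≡ 100 (mod 103).
So A = 100. Node B then computes K = A^b mod n = 100^18 mod 103.
100^1 ≡ 100 (mod 103)
100^2 = (100^1)^2 ≡ 100^2 = 10000 ≡ 9 (mod 103)
100^4 = (100^2)^2 ≡ 9^2 = 81 ≡ 81 (mod 103)
100^8 = (100^4)^2 ≡ 81^2 = 6561 ≡ 72 (mod 103)
100^16 = (100^8)^2 ≡ 72^2 = 5184 ≡ 34 (mod 103)
100^18 = 100^16 · 100^2 ≡ 34 · 9 ≡ 100 (mod 103).

100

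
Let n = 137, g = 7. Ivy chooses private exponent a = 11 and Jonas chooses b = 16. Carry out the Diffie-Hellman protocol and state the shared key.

34

Ivy sends A = g^a mod n = 7^11 mod 137.
7^1 ≡ 7 (mod 137)
7^2 = (7^1)^2 ≡ 7^2 = 49 ≡ 49 (mod 137)
7^4 = (7^2)^2 ≡ 49^2 = 2401 ≡ 72 (mod 137)
7^8 = (7^4)^2 ≡ 72^2 = 5184 ≡ 115 (mod 137)
7^11 = 7^8 · 7^2 · 7^1 ≡ 115 · 49 · 7 ≡ 126 (mod 137).
So A = 126. Jonas then computes K = A^b mod n = 126^16 mod 137.
126^1 ≡ 126 (mod 137)
126^2 = (126^1)^2 ≡ 126^2 = 15876 ≡ 121 (mod 137)
126^4 = (126^2)^2 ≡ 121^2 = 14641 ≡ 119 (mod 137)
126^8 = (126^4)^2 ≡ 119^2 = 14161 ≡ 50 (mod 137)
126^16 = (126^8)^2 ≡ 50^2 = 2500 ≡ 34 (mod 137)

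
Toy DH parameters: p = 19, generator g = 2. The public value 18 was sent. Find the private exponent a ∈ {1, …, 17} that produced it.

9

Try successive powers of 2 modulo 19:
2^1 ≡ 2
2^2 ≡ 4
2^3 ≡ 8
2^4 ≡ 16
2^5 ≡ 13
2^6 ≡ 7
2^7 ≡ 14
2^8 ≡ 9
2^9 ≡ 18
Found: a = 9.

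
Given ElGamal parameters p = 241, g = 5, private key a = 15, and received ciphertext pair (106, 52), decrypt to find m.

195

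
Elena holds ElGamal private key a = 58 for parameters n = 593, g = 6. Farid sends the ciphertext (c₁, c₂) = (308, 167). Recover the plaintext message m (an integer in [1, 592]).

Shared mask s = c₁^a mod n = 308^58 mod 593.
308^1 ≡ 308 (mod 593)
308^2 = (308^1)^2 ≡ 308^2 = 94864 ≡ 577 (mod 593)
308^4 = (308^2)^2 ≡ 577^2 = 332929 ≡ 256 (mod 593)
308^8 = (308^4)^2 ≡ 256^2 = 65536 ≡ 306 (mod 593)
308^16 = (308^8)^2 ≡ 306^2 = 93636 ≡ 535 (mod 593)
308^32 = (308^16)^2 ≡ 535^2 = 286225 ≡ 399 (mod 593)
308^58 = 308^32 · 308^16 · 308^8 · 308^2 ≡ 399 · 535 · 306 · 577 ≡ 501 (mod 593).
So s = 501; s⁻¹ ≡ 58 (mod 593).
m = c₂ · s⁻¹ mod 593 = 167 · 58 mod 593 = 198.

198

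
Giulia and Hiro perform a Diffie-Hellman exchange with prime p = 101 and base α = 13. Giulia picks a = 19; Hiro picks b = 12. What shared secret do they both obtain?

Hiro sends B = α^b mod p = 13^12 mod 101.
13^1 ≡ 13 (mod 101)
13^2 = (13^1)^2 ≡ 13^2 = 169 ≡ 68 (mod 101)
13^4 = (13^2)^2 ≡ 68^2 = 4624 ≡ 79 (mod 101)
13^8 = (13^4)^2 ≡ 79^2 = 6241 ≡ 80 (mod 101)
13^12 = 13^8 · 13^4 ≡ 80 · 79 ≡ 58 (mod 101).
So B = 58. Giulia then computes K = B^a mod p = 58^19 mod 101.
58^1 ≡ 58 (mod 101)
58^2 = (58^1)^2 ≡ 58^2 = 3364 ≡ 31 (mod 101)
58^4 = (58^2)^2 ≡ 31^2 = 961 ≡ 52 (mod 101)
58^8 = (58^4)^2 ≡ 52^2 = 2704 ≡ 78 (mod 101)
58^16 = (58^8)^2 ≡ 78^2 = 6084 ≡ 24 (mod 101)
58^19 = 58^16 · 58^2 · 58^1 ≡ 24 · 31 · 58 ≡ 25 (mod 101).

25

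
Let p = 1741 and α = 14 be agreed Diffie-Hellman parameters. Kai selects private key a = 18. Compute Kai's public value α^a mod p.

Public value = 14^18 mod 1741.
14^1 ≡ 14 (mod 1741)
14^2 = (14^1)^2 ≡ 14^2 = 196 ≡ 196 (mod 1741)
14^4 = (14^2)^2 ≡ 196^2 = 38416 ≡ 114 (mod 1741)
14^8 = (14^4)^2 ≡ 114^2 = 12996 ≡ 809 (mod 1741)
14^16 = (14^8)^2 ≡ 809^2 = 654481 ≡ 1606 (mod 1741)
14^18 = 14^16 · 14^2 ≡ 1606 · 196 ≡ 1396 (mod 1741).

1396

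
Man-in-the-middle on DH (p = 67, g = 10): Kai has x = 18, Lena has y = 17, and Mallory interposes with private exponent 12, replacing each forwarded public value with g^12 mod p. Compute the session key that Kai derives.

14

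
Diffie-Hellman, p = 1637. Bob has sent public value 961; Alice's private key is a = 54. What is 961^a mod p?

1261

Shared key K = 961^54 mod 1637.
961^1 ≡ 961 (mod 1637)
961^2 = (961^1)^2 ≡ 961^2 = 923521 ≡ 253 (mod 1637)
961^4 = (961^2)^2 ≡ 253^2 = 64009 ≡ 166 (mod 1637)
961^8 = (961^4)^2 ≡ 166^2 = 27556 ≡ 1364 (mod 1637)
961^16 = (961^8)^2 ≡ 1364^2 = 1860496 ≡ 864 (mod 1637)
961^32 = (961^16)^2 ≡ 864^2 = 746496 ≡ 24 (mod 1637)
961^54 = 961^32 · 961^16 · 961^4 · 961^2 ≡ 24 · 864 · 166 · 253 ≡ 1261 (mod 1637).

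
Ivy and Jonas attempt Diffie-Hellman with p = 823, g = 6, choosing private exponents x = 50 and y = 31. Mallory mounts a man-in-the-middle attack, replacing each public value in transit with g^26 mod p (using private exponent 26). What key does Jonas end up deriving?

Jonas receives Mallory's public value M = 6^26 mod 823 instead of the honest one.
6^1 ≡ 6 (mod 823)
6^2 = (6^1)^2 ≡ 6^2 = 36 ≡ 36 (mod 823)
6^4 = (6^2)^2 ≡ 36^2 = 1296 ≡ 473 (mod 823)
6^8 = (6^4)^2 ≡ 473^2 = 223729 ≡ 696 (mod 823)
6^16 = (6^8)^2 ≡ 696^2 = 484416 ≡ 492 (mod 823)
6^26 = 6^16 · 6^8 · 6^2 ≡ 492 · 696 · 36 ≡ 658 (mod 823).
So M = 658. Jonas computes K = M^31 mod 823.
658^1 ≡ 658 (mod 823)
658^2 = (658^1)^2 ≡ 658^2 = 432964 ≡ 66 (mod 823)
658^4 = (658^2)^2 ≡ 66^2 = 4356 ≡ 241 (mod 823)
658^8 = (658^4)^2 ≡ 241^2 = 58081 ≡ 471 (mod 823)
658^16 = (658^8)^2 ≡ 471^2 = 221841 ≡ 454 (mod 823)
658^31 = 658^16 · 658^8 · 658^4 · 658^2 · 658^1 ≡ 454 · 471 · 241 · 66 · 658 ≡ 731 (mod 823).

731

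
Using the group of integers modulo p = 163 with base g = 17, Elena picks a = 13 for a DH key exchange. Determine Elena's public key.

142

Public value = 17^13 (mod 163).
17^1 ≡ 17 (mod 163)
17^2 = (17^1)^2 ≡ 17^2 = 289 ≡ 126 (mod 163)
17^4 = (17^2)^2 ≡ 126^2 = 15876 ≡ 65 (mod 163)
17^8 = (17^4)^2 ≡ 65^2 = 4225 ≡ 150 (mod 163)
17^13 = 17^8 · 17^4 · 17^1 ≡ 150 · 65 · 17 ≡ 142 (mod 163).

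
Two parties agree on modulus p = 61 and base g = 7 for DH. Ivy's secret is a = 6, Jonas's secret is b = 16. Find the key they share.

20

Ivy sends A = g^a mod p = 7^6 mod 61.
7^1 ≡ 7 (mod 61)
7^2 = (7^1)^2 ≡ 7^2 = 49 ≡ 49 (mod 61)
7^4 = (7^2)^2 ≡ 49^2 = 2401 ≡ 22 (mod 61)
7^6 = 7^4 · 7^2 ≡ 22 · 49 ≡ 41 (mod 61).
So A = 41. Jonas then computes K = A^b mod p = 41^16 mod 61.
41^1 ≡ 41 (mod 61)
41^2 = (41^1)^2 ≡ 41^2 = 1681 ≡ 34 (mod 61)
41^4 = (41^2)^2 ≡ 34^2 = 1156 ≡ 58 (mod 61)
41^8 = (41^4)^2 ≡ 58^2 = 3364 ≡ 9 (mod 61)
41^16 = (41^8)^2 ≡ 9^2 = 81 ≡ 20 (mod 61)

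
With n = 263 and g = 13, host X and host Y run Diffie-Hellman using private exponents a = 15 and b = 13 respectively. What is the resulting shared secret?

203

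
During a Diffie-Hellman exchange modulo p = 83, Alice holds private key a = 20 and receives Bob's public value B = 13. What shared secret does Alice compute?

36

Shared key K = 13^20 mod 83.
13^1 ≡ 13 (mod 83)
13^2 = (13^1)^2 ≡ 13^2 = 169 ≡ 3 (mod 83)
13^4 = (13^2)^2 ≡ 3^2 = 9 ≡ 9 (mod 83)
13^8 = (13^4)^2 ≡ 9^2 = 81 ≡ 81 (mod 83)
13^16 = (13^8)^2 ≡ 81^2 = 6561 ≡ 4 (mod 83)
13^20 = 13^16 · 13^4 ≡ 4 · 9 ≡ 36 (mod 83).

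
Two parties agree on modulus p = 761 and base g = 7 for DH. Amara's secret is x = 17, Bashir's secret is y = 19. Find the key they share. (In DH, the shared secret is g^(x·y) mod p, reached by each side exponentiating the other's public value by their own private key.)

502

Bashir sends B = g^y mod p = 7^19 mod 761.
7^1 ≡ 7 (mod 761)
7^2 = (7^1)^2 ≡ 7^2 = 49 ≡ 49 (mod 761)
7^4 = (7^2)^2 ≡ 49^2 = 2401 ≡ 118 (mod 761)
7^8 = (7^4)^2 ≡ 118^2 = 13924 ≡ 226 (mod 761)
7^16 = (7^8)^2 ≡ 226^2 = 51076 ≡ 89 (mod 761)
7^19 = 7^16 · 7^2 · 7^1 ≡ 89 · 49 · 7 ≡ 87 (mod 761).
So B = 87. Amara then computes K = B^x mod p = 87^17 mod 761.
87^1 ≡ 87 (mod 761)
87^2 = (87^1)^2 ≡ 87^2 = 7569 ≡ 720 (mod 761)
87^4 = (87^2)^2 ≡ 720^2 = 518400 ≡ 159 (mod 761)
87^8 = (87^4)^2 ≡ 159^2 = 25281 ≡ 168 (mod 761)
87^16 = (87^8)^2 ≡ 168^2 = 28224 ≡ 67 (mod 761)
87^17 = 87^16 · 87^1 ≡ 67 · 87 ≡ 502 (mod 761).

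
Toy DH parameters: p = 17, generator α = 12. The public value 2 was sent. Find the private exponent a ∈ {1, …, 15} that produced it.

Try successive powers of 12 modulo 17:
12^1 ≡ 12
12^2 ≡ 8
12^3 ≡ 11
12^4 ≡ 13
12^5 ≡ 3
12^6 ≡ 2
Found: a = 6.

6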